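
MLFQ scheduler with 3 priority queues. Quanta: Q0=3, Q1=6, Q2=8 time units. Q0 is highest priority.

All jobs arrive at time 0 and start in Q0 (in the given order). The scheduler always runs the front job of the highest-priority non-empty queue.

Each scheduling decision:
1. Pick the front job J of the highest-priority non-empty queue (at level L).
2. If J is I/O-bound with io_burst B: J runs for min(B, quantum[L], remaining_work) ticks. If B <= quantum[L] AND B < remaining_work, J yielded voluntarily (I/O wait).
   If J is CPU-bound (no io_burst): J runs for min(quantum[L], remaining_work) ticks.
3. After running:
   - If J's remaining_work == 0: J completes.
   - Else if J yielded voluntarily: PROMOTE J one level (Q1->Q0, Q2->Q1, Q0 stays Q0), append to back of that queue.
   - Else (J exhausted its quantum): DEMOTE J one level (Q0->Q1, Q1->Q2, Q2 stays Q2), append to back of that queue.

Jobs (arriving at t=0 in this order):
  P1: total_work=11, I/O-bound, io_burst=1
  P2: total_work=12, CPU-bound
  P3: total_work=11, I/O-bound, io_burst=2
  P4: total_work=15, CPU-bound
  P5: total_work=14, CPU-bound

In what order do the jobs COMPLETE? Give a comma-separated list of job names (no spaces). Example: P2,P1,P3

t=0-1: P1@Q0 runs 1, rem=10, I/O yield, promote→Q0. Q0=[P2,P3,P4,P5,P1] Q1=[] Q2=[]
t=1-4: P2@Q0 runs 3, rem=9, quantum used, demote→Q1. Q0=[P3,P4,P5,P1] Q1=[P2] Q2=[]
t=4-6: P3@Q0 runs 2, rem=9, I/O yield, promote→Q0. Q0=[P4,P5,P1,P3] Q1=[P2] Q2=[]
t=6-9: P4@Q0 runs 3, rem=12, quantum used, demote→Q1. Q0=[P5,P1,P3] Q1=[P2,P4] Q2=[]
t=9-12: P5@Q0 runs 3, rem=11, quantum used, demote→Q1. Q0=[P1,P3] Q1=[P2,P4,P5] Q2=[]
t=12-13: P1@Q0 runs 1, rem=9, I/O yield, promote→Q0. Q0=[P3,P1] Q1=[P2,P4,P5] Q2=[]
t=13-15: P3@Q0 runs 2, rem=7, I/O yield, promote→Q0. Q0=[P1,P3] Q1=[P2,P4,P5] Q2=[]
t=15-16: P1@Q0 runs 1, rem=8, I/O yield, promote→Q0. Q0=[P3,P1] Q1=[P2,P4,P5] Q2=[]
t=16-18: P3@Q0 runs 2, rem=5, I/O yield, promote→Q0. Q0=[P1,P3] Q1=[P2,P4,P5] Q2=[]
t=18-19: P1@Q0 runs 1, rem=7, I/O yield, promote→Q0. Q0=[P3,P1] Q1=[P2,P4,P5] Q2=[]
t=19-21: P3@Q0 runs 2, rem=3, I/O yield, promote→Q0. Q0=[P1,P3] Q1=[P2,P4,P5] Q2=[]
t=21-22: P1@Q0 runs 1, rem=6, I/O yield, promote→Q0. Q0=[P3,P1] Q1=[P2,P4,P5] Q2=[]
t=22-24: P3@Q0 runs 2, rem=1, I/O yield, promote→Q0. Q0=[P1,P3] Q1=[P2,P4,P5] Q2=[]
t=24-25: P1@Q0 runs 1, rem=5, I/O yield, promote→Q0. Q0=[P3,P1] Q1=[P2,P4,P5] Q2=[]
t=25-26: P3@Q0 runs 1, rem=0, completes. Q0=[P1] Q1=[P2,P4,P5] Q2=[]
t=26-27: P1@Q0 runs 1, rem=4, I/O yield, promote→Q0. Q0=[P1] Q1=[P2,P4,P5] Q2=[]
t=27-28: P1@Q0 runs 1, rem=3, I/O yield, promote→Q0. Q0=[P1] Q1=[P2,P4,P5] Q2=[]
t=28-29: P1@Q0 runs 1, rem=2, I/O yield, promote→Q0. Q0=[P1] Q1=[P2,P4,P5] Q2=[]
t=29-30: P1@Q0 runs 1, rem=1, I/O yield, promote→Q0. Q0=[P1] Q1=[P2,P4,P5] Q2=[]
t=30-31: P1@Q0 runs 1, rem=0, completes. Q0=[] Q1=[P2,P4,P5] Q2=[]
t=31-37: P2@Q1 runs 6, rem=3, quantum used, demote→Q2. Q0=[] Q1=[P4,P5] Q2=[P2]
t=37-43: P4@Q1 runs 6, rem=6, quantum used, demote→Q2. Q0=[] Q1=[P5] Q2=[P2,P4]
t=43-49: P5@Q1 runs 6, rem=5, quantum used, demote→Q2. Q0=[] Q1=[] Q2=[P2,P4,P5]
t=49-52: P2@Q2 runs 3, rem=0, completes. Q0=[] Q1=[] Q2=[P4,P5]
t=52-58: P4@Q2 runs 6, rem=0, completes. Q0=[] Q1=[] Q2=[P5]
t=58-63: P5@Q2 runs 5, rem=0, completes. Q0=[] Q1=[] Q2=[]

Answer: P3,P1,P2,P4,P5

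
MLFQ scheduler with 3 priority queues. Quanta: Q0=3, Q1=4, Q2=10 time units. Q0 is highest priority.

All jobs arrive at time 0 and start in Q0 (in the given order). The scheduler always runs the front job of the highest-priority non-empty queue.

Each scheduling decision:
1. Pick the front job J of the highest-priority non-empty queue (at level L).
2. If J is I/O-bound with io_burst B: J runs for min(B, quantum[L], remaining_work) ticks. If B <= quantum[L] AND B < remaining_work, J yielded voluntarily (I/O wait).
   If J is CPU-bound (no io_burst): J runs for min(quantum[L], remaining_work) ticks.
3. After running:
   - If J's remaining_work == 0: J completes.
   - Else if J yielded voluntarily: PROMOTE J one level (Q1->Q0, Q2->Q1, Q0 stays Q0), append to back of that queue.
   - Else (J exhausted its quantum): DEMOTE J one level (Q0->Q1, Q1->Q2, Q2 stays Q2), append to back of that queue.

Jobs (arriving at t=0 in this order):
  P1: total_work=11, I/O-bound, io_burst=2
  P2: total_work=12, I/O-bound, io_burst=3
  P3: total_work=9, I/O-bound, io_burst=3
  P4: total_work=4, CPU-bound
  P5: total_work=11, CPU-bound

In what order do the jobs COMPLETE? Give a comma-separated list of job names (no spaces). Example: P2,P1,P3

t=0-2: P1@Q0 runs 2, rem=9, I/O yield, promote→Q0. Q0=[P2,P3,P4,P5,P1] Q1=[] Q2=[]
t=2-5: P2@Q0 runs 3, rem=9, I/O yield, promote→Q0. Q0=[P3,P4,P5,P1,P2] Q1=[] Q2=[]
t=5-8: P3@Q0 runs 3, rem=6, I/O yield, promote→Q0. Q0=[P4,P5,P1,P2,P3] Q1=[] Q2=[]
t=8-11: P4@Q0 runs 3, rem=1, quantum used, demote→Q1. Q0=[P5,P1,P2,P3] Q1=[P4] Q2=[]
t=11-14: P5@Q0 runs 3, rem=8, quantum used, demote→Q1. Q0=[P1,P2,P3] Q1=[P4,P5] Q2=[]
t=14-16: P1@Q0 runs 2, rem=7, I/O yield, promote→Q0. Q0=[P2,P3,P1] Q1=[P4,P5] Q2=[]
t=16-19: P2@Q0 runs 3, rem=6, I/O yield, promote→Q0. Q0=[P3,P1,P2] Q1=[P4,P5] Q2=[]
t=19-22: P3@Q0 runs 3, rem=3, I/O yield, promote→Q0. Q0=[P1,P2,P3] Q1=[P4,P5] Q2=[]
t=22-24: P1@Q0 runs 2, rem=5, I/O yield, promote→Q0. Q0=[P2,P3,P1] Q1=[P4,P5] Q2=[]
t=24-27: P2@Q0 runs 3, rem=3, I/O yield, promote→Q0. Q0=[P3,P1,P2] Q1=[P4,P5] Q2=[]
t=27-30: P3@Q0 runs 3, rem=0, completes. Q0=[P1,P2] Q1=[P4,P5] Q2=[]
t=30-32: P1@Q0 runs 2, rem=3, I/O yield, promote→Q0. Q0=[P2,P1] Q1=[P4,P5] Q2=[]
t=32-35: P2@Q0 runs 3, rem=0, completes. Q0=[P1] Q1=[P4,P5] Q2=[]
t=35-37: P1@Q0 runs 2, rem=1, I/O yield, promote→Q0. Q0=[P1] Q1=[P4,P5] Q2=[]
t=37-38: P1@Q0 runs 1, rem=0, completes. Q0=[] Q1=[P4,P5] Q2=[]
t=38-39: P4@Q1 runs 1, rem=0, completes. Q0=[] Q1=[P5] Q2=[]
t=39-43: P5@Q1 runs 4, rem=4, quantum used, demote→Q2. Q0=[] Q1=[] Q2=[P5]
t=43-47: P5@Q2 runs 4, rem=0, completes. Q0=[] Q1=[] Q2=[]

Answer: P3,P2,P1,P4,P5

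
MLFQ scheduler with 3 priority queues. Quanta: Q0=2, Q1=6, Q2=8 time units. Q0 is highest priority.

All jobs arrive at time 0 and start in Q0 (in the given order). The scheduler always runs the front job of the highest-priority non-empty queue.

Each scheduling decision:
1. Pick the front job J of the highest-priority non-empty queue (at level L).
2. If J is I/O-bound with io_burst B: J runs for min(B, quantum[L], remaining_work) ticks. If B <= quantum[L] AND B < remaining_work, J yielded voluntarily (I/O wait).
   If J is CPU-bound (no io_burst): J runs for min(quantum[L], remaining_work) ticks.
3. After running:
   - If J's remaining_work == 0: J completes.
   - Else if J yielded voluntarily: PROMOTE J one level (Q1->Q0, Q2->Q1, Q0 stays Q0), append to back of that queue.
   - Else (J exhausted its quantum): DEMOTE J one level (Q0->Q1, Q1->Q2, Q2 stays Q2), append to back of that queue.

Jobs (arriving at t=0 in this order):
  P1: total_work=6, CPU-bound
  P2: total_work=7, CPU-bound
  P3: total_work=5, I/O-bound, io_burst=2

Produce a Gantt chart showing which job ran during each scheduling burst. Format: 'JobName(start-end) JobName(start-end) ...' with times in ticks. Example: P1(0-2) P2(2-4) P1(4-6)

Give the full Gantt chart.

t=0-2: P1@Q0 runs 2, rem=4, quantum used, demote→Q1. Q0=[P2,P3] Q1=[P1] Q2=[]
t=2-4: P2@Q0 runs 2, rem=5, quantum used, demote→Q1. Q0=[P3] Q1=[P1,P2] Q2=[]
t=4-6: P3@Q0 runs 2, rem=3, I/O yield, promote→Q0. Q0=[P3] Q1=[P1,P2] Q2=[]
t=6-8: P3@Q0 runs 2, rem=1, I/O yield, promote→Q0. Q0=[P3] Q1=[P1,P2] Q2=[]
t=8-9: P3@Q0 runs 1, rem=0, completes. Q0=[] Q1=[P1,P2] Q2=[]
t=9-13: P1@Q1 runs 4, rem=0, completes. Q0=[] Q1=[P2] Q2=[]
t=13-18: P2@Q1 runs 5, rem=0, completes. Q0=[] Q1=[] Q2=[]

Answer: P1(0-2) P2(2-4) P3(4-6) P3(6-8) P3(8-9) P1(9-13) P2(13-18)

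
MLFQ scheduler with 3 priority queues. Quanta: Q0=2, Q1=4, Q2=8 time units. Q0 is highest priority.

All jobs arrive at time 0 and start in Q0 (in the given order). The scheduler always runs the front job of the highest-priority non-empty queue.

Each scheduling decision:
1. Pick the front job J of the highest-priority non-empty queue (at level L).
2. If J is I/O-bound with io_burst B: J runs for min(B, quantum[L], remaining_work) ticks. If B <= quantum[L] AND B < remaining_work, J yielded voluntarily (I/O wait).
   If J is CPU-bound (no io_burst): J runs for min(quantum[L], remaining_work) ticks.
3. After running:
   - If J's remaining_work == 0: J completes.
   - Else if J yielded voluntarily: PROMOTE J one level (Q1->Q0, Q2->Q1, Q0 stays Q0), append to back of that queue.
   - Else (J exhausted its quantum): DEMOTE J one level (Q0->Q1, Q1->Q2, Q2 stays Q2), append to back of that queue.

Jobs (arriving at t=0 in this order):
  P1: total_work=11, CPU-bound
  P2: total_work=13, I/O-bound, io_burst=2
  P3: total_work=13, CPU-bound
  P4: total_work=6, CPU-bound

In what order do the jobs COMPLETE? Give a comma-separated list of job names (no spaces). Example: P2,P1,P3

t=0-2: P1@Q0 runs 2, rem=9, quantum used, demote→Q1. Q0=[P2,P3,P4] Q1=[P1] Q2=[]
t=2-4: P2@Q0 runs 2, rem=11, I/O yield, promote→Q0. Q0=[P3,P4,P2] Q1=[P1] Q2=[]
t=4-6: P3@Q0 runs 2, rem=11, quantum used, demote→Q1. Q0=[P4,P2] Q1=[P1,P3] Q2=[]
t=6-8: P4@Q0 runs 2, rem=4, quantum used, demote→Q1. Q0=[P2] Q1=[P1,P3,P4] Q2=[]
t=8-10: P2@Q0 runs 2, rem=9, I/O yield, promote→Q0. Q0=[P2] Q1=[P1,P3,P4] Q2=[]
t=10-12: P2@Q0 runs 2, rem=7, I/O yield, promote→Q0. Q0=[P2] Q1=[P1,P3,P4] Q2=[]
t=12-14: P2@Q0 runs 2, rem=5, I/O yield, promote→Q0. Q0=[P2] Q1=[P1,P3,P4] Q2=[]
t=14-16: P2@Q0 runs 2, rem=3, I/O yield, promote→Q0. Q0=[P2] Q1=[P1,P3,P4] Q2=[]
t=16-18: P2@Q0 runs 2, rem=1, I/O yield, promote→Q0. Q0=[P2] Q1=[P1,P3,P4] Q2=[]
t=18-19: P2@Q0 runs 1, rem=0, completes. Q0=[] Q1=[P1,P3,P4] Q2=[]
t=19-23: P1@Q1 runs 4, rem=5, quantum used, demote→Q2. Q0=[] Q1=[P3,P4] Q2=[P1]
t=23-27: P3@Q1 runs 4, rem=7, quantum used, demote→Q2. Q0=[] Q1=[P4] Q2=[P1,P3]
t=27-31: P4@Q1 runs 4, rem=0, completes. Q0=[] Q1=[] Q2=[P1,P3]
t=31-36: P1@Q2 runs 5, rem=0, completes. Q0=[] Q1=[] Q2=[P3]
t=36-43: P3@Q2 runs 7, rem=0, completes. Q0=[] Q1=[] Q2=[]

Answer: P2,P4,P1,P3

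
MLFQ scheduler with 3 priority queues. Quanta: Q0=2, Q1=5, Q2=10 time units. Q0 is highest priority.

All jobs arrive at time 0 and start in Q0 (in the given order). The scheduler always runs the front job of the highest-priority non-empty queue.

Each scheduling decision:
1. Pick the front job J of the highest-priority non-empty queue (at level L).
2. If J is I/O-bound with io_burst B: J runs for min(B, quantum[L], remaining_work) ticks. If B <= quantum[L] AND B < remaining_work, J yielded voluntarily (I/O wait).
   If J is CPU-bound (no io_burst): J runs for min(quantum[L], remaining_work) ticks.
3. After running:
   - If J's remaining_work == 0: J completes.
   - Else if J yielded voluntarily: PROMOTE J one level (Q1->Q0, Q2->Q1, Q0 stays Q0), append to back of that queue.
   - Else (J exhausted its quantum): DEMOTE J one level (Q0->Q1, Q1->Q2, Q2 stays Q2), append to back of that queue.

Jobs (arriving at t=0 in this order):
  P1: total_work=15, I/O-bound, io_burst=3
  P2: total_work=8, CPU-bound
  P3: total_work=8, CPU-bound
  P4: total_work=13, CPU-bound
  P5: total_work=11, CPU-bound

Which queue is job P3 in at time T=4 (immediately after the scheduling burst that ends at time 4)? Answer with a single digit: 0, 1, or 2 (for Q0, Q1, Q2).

Answer: 0

Derivation:
t=0-2: P1@Q0 runs 2, rem=13, quantum used, demote→Q1. Q0=[P2,P3,P4,P5] Q1=[P1] Q2=[]
t=2-4: P2@Q0 runs 2, rem=6, quantum used, demote→Q1. Q0=[P3,P4,P5] Q1=[P1,P2] Q2=[]
t=4-6: P3@Q0 runs 2, rem=6, quantum used, demote→Q1. Q0=[P4,P5] Q1=[P1,P2,P3] Q2=[]
t=6-8: P4@Q0 runs 2, rem=11, quantum used, demote→Q1. Q0=[P5] Q1=[P1,P2,P3,P4] Q2=[]
t=8-10: P5@Q0 runs 2, rem=9, quantum used, demote→Q1. Q0=[] Q1=[P1,P2,P3,P4,P5] Q2=[]
t=10-13: P1@Q1 runs 3, rem=10, I/O yield, promote→Q0. Q0=[P1] Q1=[P2,P3,P4,P5] Q2=[]
t=13-15: P1@Q0 runs 2, rem=8, quantum used, demote→Q1. Q0=[] Q1=[P2,P3,P4,P5,P1] Q2=[]
t=15-20: P2@Q1 runs 5, rem=1, quantum used, demote→Q2. Q0=[] Q1=[P3,P4,P5,P1] Q2=[P2]
t=20-25: P3@Q1 runs 5, rem=1, quantum used, demote→Q2. Q0=[] Q1=[P4,P5,P1] Q2=[P2,P3]
t=25-30: P4@Q1 runs 5, rem=6, quantum used, demote→Q2. Q0=[] Q1=[P5,P1] Q2=[P2,P3,P4]
t=30-35: P5@Q1 runs 5, rem=4, quantum used, demote→Q2. Q0=[] Q1=[P1] Q2=[P2,P3,P4,P5]
t=35-38: P1@Q1 runs 3, rem=5, I/O yield, promote→Q0. Q0=[P1] Q1=[] Q2=[P2,P3,P4,P5]
t=38-40: P1@Q0 runs 2, rem=3, quantum used, demote→Q1. Q0=[] Q1=[P1] Q2=[P2,P3,P4,P5]
t=40-43: P1@Q1 runs 3, rem=0, completes. Q0=[] Q1=[] Q2=[P2,P3,P4,P5]
t=43-44: P2@Q2 runs 1, rem=0, completes. Q0=[] Q1=[] Q2=[P3,P4,P5]
t=44-45: P3@Q2 runs 1, rem=0, completes. Q0=[] Q1=[] Q2=[P4,P5]
t=45-51: P4@Q2 runs 6, rem=0, completes. Q0=[] Q1=[] Q2=[P5]
t=51-55: P5@Q2 runs 4, rem=0, completes. Q0=[] Q1=[] Q2=[]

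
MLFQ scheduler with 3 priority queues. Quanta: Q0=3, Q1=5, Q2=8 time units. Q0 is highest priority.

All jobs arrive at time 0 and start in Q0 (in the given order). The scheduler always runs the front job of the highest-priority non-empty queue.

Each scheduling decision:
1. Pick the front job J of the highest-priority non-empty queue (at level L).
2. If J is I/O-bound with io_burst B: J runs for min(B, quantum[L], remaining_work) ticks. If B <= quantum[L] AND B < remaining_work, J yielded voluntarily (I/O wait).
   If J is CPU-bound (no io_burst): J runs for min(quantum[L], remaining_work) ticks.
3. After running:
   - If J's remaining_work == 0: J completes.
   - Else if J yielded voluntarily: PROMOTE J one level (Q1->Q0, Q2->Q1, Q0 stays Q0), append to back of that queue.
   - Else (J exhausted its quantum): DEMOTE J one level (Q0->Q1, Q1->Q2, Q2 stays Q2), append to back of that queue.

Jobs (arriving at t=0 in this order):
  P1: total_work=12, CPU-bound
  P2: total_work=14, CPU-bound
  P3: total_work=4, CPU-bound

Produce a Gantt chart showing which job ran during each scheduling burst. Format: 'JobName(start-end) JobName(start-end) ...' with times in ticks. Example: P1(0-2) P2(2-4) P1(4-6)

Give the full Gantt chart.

Answer: P1(0-3) P2(3-6) P3(6-9) P1(9-14) P2(14-19) P3(19-20) P1(20-24) P2(24-30)

Derivation:
t=0-3: P1@Q0 runs 3, rem=9, quantum used, demote→Q1. Q0=[P2,P3] Q1=[P1] Q2=[]
t=3-6: P2@Q0 runs 3, rem=11, quantum used, demote→Q1. Q0=[P3] Q1=[P1,P2] Q2=[]
t=6-9: P3@Q0 runs 3, rem=1, quantum used, demote→Q1. Q0=[] Q1=[P1,P2,P3] Q2=[]
t=9-14: P1@Q1 runs 5, rem=4, quantum used, demote→Q2. Q0=[] Q1=[P2,P3] Q2=[P1]
t=14-19: P2@Q1 runs 5, rem=6, quantum used, demote→Q2. Q0=[] Q1=[P3] Q2=[P1,P2]
t=19-20: P3@Q1 runs 1, rem=0, completes. Q0=[] Q1=[] Q2=[P1,P2]
t=20-24: P1@Q2 runs 4, rem=0, completes. Q0=[] Q1=[] Q2=[P2]
t=24-30: P2@Q2 runs 6, rem=0, completes. Q0=[] Q1=[] Q2=[]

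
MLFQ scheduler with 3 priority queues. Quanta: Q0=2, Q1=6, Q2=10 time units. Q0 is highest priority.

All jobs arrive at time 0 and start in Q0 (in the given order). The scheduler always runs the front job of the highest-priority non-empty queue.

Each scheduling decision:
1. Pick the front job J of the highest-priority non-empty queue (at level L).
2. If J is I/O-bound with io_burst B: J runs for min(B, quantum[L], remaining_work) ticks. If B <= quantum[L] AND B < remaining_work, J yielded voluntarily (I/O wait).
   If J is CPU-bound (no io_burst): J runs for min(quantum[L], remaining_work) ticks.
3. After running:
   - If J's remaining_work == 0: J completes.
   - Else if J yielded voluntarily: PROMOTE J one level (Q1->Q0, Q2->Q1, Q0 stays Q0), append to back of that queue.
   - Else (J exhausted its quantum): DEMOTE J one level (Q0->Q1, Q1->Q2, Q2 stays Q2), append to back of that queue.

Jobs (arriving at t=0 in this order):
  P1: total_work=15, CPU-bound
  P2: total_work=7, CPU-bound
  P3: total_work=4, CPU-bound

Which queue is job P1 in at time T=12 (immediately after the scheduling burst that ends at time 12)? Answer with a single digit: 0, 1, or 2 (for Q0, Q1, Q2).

Answer: 2

Derivation:
t=0-2: P1@Q0 runs 2, rem=13, quantum used, demote→Q1. Q0=[P2,P3] Q1=[P1] Q2=[]
t=2-4: P2@Q0 runs 2, rem=5, quantum used, demote→Q1. Q0=[P3] Q1=[P1,P2] Q2=[]
t=4-6: P3@Q0 runs 2, rem=2, quantum used, demote→Q1. Q0=[] Q1=[P1,P2,P3] Q2=[]
t=6-12: P1@Q1 runs 6, rem=7, quantum used, demote→Q2. Q0=[] Q1=[P2,P3] Q2=[P1]
t=12-17: P2@Q1 runs 5, rem=0, completes. Q0=[] Q1=[P3] Q2=[P1]
t=17-19: P3@Q1 runs 2, rem=0, completes. Q0=[] Q1=[] Q2=[P1]
t=19-26: P1@Q2 runs 7, rem=0, completes. Q0=[] Q1=[] Q2=[]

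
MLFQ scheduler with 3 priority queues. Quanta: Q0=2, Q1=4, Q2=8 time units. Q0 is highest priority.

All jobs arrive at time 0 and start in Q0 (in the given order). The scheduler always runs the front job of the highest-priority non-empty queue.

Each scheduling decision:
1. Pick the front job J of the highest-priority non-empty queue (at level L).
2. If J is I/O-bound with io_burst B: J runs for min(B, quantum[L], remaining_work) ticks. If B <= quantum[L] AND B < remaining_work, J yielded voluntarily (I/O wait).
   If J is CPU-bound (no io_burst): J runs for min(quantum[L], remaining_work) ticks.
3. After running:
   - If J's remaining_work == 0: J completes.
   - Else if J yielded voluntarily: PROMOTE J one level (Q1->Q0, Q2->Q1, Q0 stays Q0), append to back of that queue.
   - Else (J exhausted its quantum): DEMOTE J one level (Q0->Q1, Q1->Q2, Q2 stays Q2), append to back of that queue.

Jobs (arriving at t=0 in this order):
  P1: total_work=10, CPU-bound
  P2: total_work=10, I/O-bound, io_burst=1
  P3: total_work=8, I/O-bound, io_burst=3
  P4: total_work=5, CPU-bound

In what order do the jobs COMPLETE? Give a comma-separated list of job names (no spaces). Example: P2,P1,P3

t=0-2: P1@Q0 runs 2, rem=8, quantum used, demote→Q1. Q0=[P2,P3,P4] Q1=[P1] Q2=[]
t=2-3: P2@Q0 runs 1, rem=9, I/O yield, promote→Q0. Q0=[P3,P4,P2] Q1=[P1] Q2=[]
t=3-5: P3@Q0 runs 2, rem=6, quantum used, demote→Q1. Q0=[P4,P2] Q1=[P1,P3] Q2=[]
t=5-7: P4@Q0 runs 2, rem=3, quantum used, demote→Q1. Q0=[P2] Q1=[P1,P3,P4] Q2=[]
t=7-8: P2@Q0 runs 1, rem=8, I/O yield, promote→Q0. Q0=[P2] Q1=[P1,P3,P4] Q2=[]
t=8-9: P2@Q0 runs 1, rem=7, I/O yield, promote→Q0. Q0=[P2] Q1=[P1,P3,P4] Q2=[]
t=9-10: P2@Q0 runs 1, rem=6, I/O yield, promote→Q0. Q0=[P2] Q1=[P1,P3,P4] Q2=[]
t=10-11: P2@Q0 runs 1, rem=5, I/O yield, promote→Q0. Q0=[P2] Q1=[P1,P3,P4] Q2=[]
t=11-12: P2@Q0 runs 1, rem=4, I/O yield, promote→Q0. Q0=[P2] Q1=[P1,P3,P4] Q2=[]
t=12-13: P2@Q0 runs 1, rem=3, I/O yield, promote→Q0. Q0=[P2] Q1=[P1,P3,P4] Q2=[]
t=13-14: P2@Q0 runs 1, rem=2, I/O yield, promote→Q0. Q0=[P2] Q1=[P1,P3,P4] Q2=[]
t=14-15: P2@Q0 runs 1, rem=1, I/O yield, promote→Q0. Q0=[P2] Q1=[P1,P3,P4] Q2=[]
t=15-16: P2@Q0 runs 1, rem=0, completes. Q0=[] Q1=[P1,P3,P4] Q2=[]
t=16-20: P1@Q1 runs 4, rem=4, quantum used, demote→Q2. Q0=[] Q1=[P3,P4] Q2=[P1]
t=20-23: P3@Q1 runs 3, rem=3, I/O yield, promote→Q0. Q0=[P3] Q1=[P4] Q2=[P1]
t=23-25: P3@Q0 runs 2, rem=1, quantum used, demote→Q1. Q0=[] Q1=[P4,P3] Q2=[P1]
t=25-28: P4@Q1 runs 3, rem=0, completes. Q0=[] Q1=[P3] Q2=[P1]
t=28-29: P3@Q1 runs 1, rem=0, completes. Q0=[] Q1=[] Q2=[P1]
t=29-33: P1@Q2 runs 4, rem=0, completes. Q0=[] Q1=[] Q2=[]

Answer: P2,P4,P3,P1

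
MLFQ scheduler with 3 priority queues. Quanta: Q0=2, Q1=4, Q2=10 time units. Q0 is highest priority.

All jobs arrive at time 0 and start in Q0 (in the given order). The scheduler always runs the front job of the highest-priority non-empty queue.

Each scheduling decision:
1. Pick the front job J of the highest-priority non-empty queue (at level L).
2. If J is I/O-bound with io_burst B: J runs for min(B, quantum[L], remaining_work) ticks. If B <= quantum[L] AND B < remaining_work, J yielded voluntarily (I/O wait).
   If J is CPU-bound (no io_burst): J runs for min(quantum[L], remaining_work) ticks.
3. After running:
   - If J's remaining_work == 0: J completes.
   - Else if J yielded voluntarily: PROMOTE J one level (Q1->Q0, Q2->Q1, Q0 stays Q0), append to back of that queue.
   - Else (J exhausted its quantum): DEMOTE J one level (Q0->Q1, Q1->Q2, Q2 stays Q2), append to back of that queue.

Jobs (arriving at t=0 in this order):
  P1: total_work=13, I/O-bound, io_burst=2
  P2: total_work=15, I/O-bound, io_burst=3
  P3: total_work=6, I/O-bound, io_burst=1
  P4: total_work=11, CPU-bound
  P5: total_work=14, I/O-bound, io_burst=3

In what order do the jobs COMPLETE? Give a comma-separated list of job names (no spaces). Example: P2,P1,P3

t=0-2: P1@Q0 runs 2, rem=11, I/O yield, promote→Q0. Q0=[P2,P3,P4,P5,P1] Q1=[] Q2=[]
t=2-4: P2@Q0 runs 2, rem=13, quantum used, demote→Q1. Q0=[P3,P4,P5,P1] Q1=[P2] Q2=[]
t=4-5: P3@Q0 runs 1, rem=5, I/O yield, promote→Q0. Q0=[P4,P5,P1,P3] Q1=[P2] Q2=[]
t=5-7: P4@Q0 runs 2, rem=9, quantum used, demote→Q1. Q0=[P5,P1,P3] Q1=[P2,P4] Q2=[]
t=7-9: P5@Q0 runs 2, rem=12, quantum used, demote→Q1. Q0=[P1,P3] Q1=[P2,P4,P5] Q2=[]
t=9-11: P1@Q0 runs 2, rem=9, I/O yield, promote→Q0. Q0=[P3,P1] Q1=[P2,P4,P5] Q2=[]
t=11-12: P3@Q0 runs 1, rem=4, I/O yield, promote→Q0. Q0=[P1,P3] Q1=[P2,P4,P5] Q2=[]
t=12-14: P1@Q0 runs 2, rem=7, I/O yield, promote→Q0. Q0=[P3,P1] Q1=[P2,P4,P5] Q2=[]
t=14-15: P3@Q0 runs 1, rem=3, I/O yield, promote→Q0. Q0=[P1,P3] Q1=[P2,P4,P5] Q2=[]
t=15-17: P1@Q0 runs 2, rem=5, I/O yield, promote→Q0. Q0=[P3,P1] Q1=[P2,P4,P5] Q2=[]
t=17-18: P3@Q0 runs 1, rem=2, I/O yield, promote→Q0. Q0=[P1,P3] Q1=[P2,P4,P5] Q2=[]
t=18-20: P1@Q0 runs 2, rem=3, I/O yield, promote→Q0. Q0=[P3,P1] Q1=[P2,P4,P5] Q2=[]
t=20-21: P3@Q0 runs 1, rem=1, I/O yield, promote→Q0. Q0=[P1,P3] Q1=[P2,P4,P5] Q2=[]
t=21-23: P1@Q0 runs 2, rem=1, I/O yield, promote→Q0. Q0=[P3,P1] Q1=[P2,P4,P5] Q2=[]
t=23-24: P3@Q0 runs 1, rem=0, completes. Q0=[P1] Q1=[P2,P4,P5] Q2=[]
t=24-25: P1@Q0 runs 1, rem=0, completes. Q0=[] Q1=[P2,P4,P5] Q2=[]
t=25-28: P2@Q1 runs 3, rem=10, I/O yield, promote→Q0. Q0=[P2] Q1=[P4,P5] Q2=[]
t=28-30: P2@Q0 runs 2, rem=8, quantum used, demote→Q1. Q0=[] Q1=[P4,P5,P2] Q2=[]
t=30-34: P4@Q1 runs 4, rem=5, quantum used, demote→Q2. Q0=[] Q1=[P5,P2] Q2=[P4]
t=34-37: P5@Q1 runs 3, rem=9, I/O yield, promote→Q0. Q0=[P5] Q1=[P2] Q2=[P4]
t=37-39: P5@Q0 runs 2, rem=7, quantum used, demote→Q1. Q0=[] Q1=[P2,P5] Q2=[P4]
t=39-42: P2@Q1 runs 3, rem=5, I/O yield, promote→Q0. Q0=[P2] Q1=[P5] Q2=[P4]
t=42-44: P2@Q0 runs 2, rem=3, quantum used, demote→Q1. Q0=[] Q1=[P5,P2] Q2=[P4]
t=44-47: P5@Q1 runs 3, rem=4, I/O yield, promote→Q0. Q0=[P5] Q1=[P2] Q2=[P4]
t=47-49: P5@Q0 runs 2, rem=2, quantum used, demote→Q1. Q0=[] Q1=[P2,P5] Q2=[P4]
t=49-52: P2@Q1 runs 3, rem=0, completes. Q0=[] Q1=[P5] Q2=[P4]
t=52-54: P5@Q1 runs 2, rem=0, completes. Q0=[] Q1=[] Q2=[P4]
t=54-59: P4@Q2 runs 5, rem=0, completes. Q0=[] Q1=[] Q2=[]

Answer: P3,P1,P2,P5,P4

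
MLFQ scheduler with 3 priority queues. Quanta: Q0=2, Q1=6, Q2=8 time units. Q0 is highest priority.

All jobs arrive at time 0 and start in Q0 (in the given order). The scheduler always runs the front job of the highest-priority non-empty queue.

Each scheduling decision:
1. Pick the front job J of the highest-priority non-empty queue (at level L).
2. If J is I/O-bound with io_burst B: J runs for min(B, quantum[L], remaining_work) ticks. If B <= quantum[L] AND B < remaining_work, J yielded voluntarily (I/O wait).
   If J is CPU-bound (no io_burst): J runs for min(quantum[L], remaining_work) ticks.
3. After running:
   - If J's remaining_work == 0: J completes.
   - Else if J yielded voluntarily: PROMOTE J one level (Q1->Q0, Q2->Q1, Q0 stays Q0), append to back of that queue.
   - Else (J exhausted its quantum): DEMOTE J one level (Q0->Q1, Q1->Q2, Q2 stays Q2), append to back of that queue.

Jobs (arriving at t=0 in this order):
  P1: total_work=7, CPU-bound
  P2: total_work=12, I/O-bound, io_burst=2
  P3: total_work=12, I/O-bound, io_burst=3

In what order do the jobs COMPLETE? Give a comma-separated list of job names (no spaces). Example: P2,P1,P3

t=0-2: P1@Q0 runs 2, rem=5, quantum used, demote→Q1. Q0=[P2,P3] Q1=[P1] Q2=[]
t=2-4: P2@Q0 runs 2, rem=10, I/O yield, promote→Q0. Q0=[P3,P2] Q1=[P1] Q2=[]
t=4-6: P3@Q0 runs 2, rem=10, quantum used, demote→Q1. Q0=[P2] Q1=[P1,P3] Q2=[]
t=6-8: P2@Q0 runs 2, rem=8, I/O yield, promote→Q0. Q0=[P2] Q1=[P1,P3] Q2=[]
t=8-10: P2@Q0 runs 2, rem=6, I/O yield, promote→Q0. Q0=[P2] Q1=[P1,P3] Q2=[]
t=10-12: P2@Q0 runs 2, rem=4, I/O yield, promote→Q0. Q0=[P2] Q1=[P1,P3] Q2=[]
t=12-14: P2@Q0 runs 2, rem=2, I/O yield, promote→Q0. Q0=[P2] Q1=[P1,P3] Q2=[]
t=14-16: P2@Q0 runs 2, rem=0, completes. Q0=[] Q1=[P1,P3] Q2=[]
t=16-21: P1@Q1 runs 5, rem=0, completes. Q0=[] Q1=[P3] Q2=[]
t=21-24: P3@Q1 runs 3, rem=7, I/O yield, promote→Q0. Q0=[P3] Q1=[] Q2=[]
t=24-26: P3@Q0 runs 2, rem=5, quantum used, demote→Q1. Q0=[] Q1=[P3] Q2=[]
t=26-29: P3@Q1 runs 3, rem=2, I/O yield, promote→Q0. Q0=[P3] Q1=[] Q2=[]
t=29-31: P3@Q0 runs 2, rem=0, completes. Q0=[] Q1=[] Q2=[]

Answer: P2,P1,P3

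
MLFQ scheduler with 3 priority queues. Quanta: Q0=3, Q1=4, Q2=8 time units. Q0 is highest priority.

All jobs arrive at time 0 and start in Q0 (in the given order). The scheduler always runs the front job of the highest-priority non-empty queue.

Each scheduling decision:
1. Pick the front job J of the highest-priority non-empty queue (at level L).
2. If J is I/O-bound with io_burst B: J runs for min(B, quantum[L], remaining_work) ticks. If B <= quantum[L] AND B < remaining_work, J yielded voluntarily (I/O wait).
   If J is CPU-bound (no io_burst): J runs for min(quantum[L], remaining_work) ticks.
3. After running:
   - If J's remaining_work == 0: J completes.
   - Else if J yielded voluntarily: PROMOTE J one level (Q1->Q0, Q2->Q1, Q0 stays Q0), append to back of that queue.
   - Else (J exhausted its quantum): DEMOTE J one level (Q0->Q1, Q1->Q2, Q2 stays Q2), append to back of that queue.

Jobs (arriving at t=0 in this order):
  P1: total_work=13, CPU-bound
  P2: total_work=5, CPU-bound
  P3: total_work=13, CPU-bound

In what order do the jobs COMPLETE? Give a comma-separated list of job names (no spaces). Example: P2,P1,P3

t=0-3: P1@Q0 runs 3, rem=10, quantum used, demote→Q1. Q0=[P2,P3] Q1=[P1] Q2=[]
t=3-6: P2@Q0 runs 3, rem=2, quantum used, demote→Q1. Q0=[P3] Q1=[P1,P2] Q2=[]
t=6-9: P3@Q0 runs 3, rem=10, quantum used, demote→Q1. Q0=[] Q1=[P1,P2,P3] Q2=[]
t=9-13: P1@Q1 runs 4, rem=6, quantum used, demote→Q2. Q0=[] Q1=[P2,P3] Q2=[P1]
t=13-15: P2@Q1 runs 2, rem=0, completes. Q0=[] Q1=[P3] Q2=[P1]
t=15-19: P3@Q1 runs 4, rem=6, quantum used, demote→Q2. Q0=[] Q1=[] Q2=[P1,P3]
t=19-25: P1@Q2 runs 6, rem=0, completes. Q0=[] Q1=[] Q2=[P3]
t=25-31: P3@Q2 runs 6, rem=0, completes. Q0=[] Q1=[] Q2=[]

Answer: P2,P1,P3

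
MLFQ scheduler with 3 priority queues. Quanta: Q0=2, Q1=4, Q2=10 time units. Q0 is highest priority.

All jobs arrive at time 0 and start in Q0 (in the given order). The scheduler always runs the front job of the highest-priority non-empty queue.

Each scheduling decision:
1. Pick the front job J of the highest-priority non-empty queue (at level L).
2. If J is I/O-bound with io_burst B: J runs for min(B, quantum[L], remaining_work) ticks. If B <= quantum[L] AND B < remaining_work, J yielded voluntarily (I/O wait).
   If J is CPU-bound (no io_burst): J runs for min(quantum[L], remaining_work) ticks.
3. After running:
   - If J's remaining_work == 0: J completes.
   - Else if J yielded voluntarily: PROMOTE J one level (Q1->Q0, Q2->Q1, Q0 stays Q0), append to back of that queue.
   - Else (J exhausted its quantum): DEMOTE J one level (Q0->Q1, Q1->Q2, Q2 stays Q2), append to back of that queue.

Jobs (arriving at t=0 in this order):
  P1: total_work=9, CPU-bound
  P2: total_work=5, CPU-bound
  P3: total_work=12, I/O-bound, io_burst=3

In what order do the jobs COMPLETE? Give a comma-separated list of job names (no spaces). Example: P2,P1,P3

Answer: P2,P3,P1

Derivation:
t=0-2: P1@Q0 runs 2, rem=7, quantum used, demote→Q1. Q0=[P2,P3] Q1=[P1] Q2=[]
t=2-4: P2@Q0 runs 2, rem=3, quantum used, demote→Q1. Q0=[P3] Q1=[P1,P2] Q2=[]
t=4-6: P3@Q0 runs 2, rem=10, quantum used, demote→Q1. Q0=[] Q1=[P1,P2,P3] Q2=[]
t=6-10: P1@Q1 runs 4, rem=3, quantum used, demote→Q2. Q0=[] Q1=[P2,P3] Q2=[P1]
t=10-13: P2@Q1 runs 3, rem=0, completes. Q0=[] Q1=[P3] Q2=[P1]
t=13-16: P3@Q1 runs 3, rem=7, I/O yield, promote→Q0. Q0=[P3] Q1=[] Q2=[P1]
t=16-18: P3@Q0 runs 2, rem=5, quantum used, demote→Q1. Q0=[] Q1=[P3] Q2=[P1]
t=18-21: P3@Q1 runs 3, rem=2, I/O yield, promote→Q0. Q0=[P3] Q1=[] Q2=[P1]
t=21-23: P3@Q0 runs 2, rem=0, completes. Q0=[] Q1=[] Q2=[P1]
t=23-26: P1@Q2 runs 3, rem=0, completes. Q0=[] Q1=[] Q2=[]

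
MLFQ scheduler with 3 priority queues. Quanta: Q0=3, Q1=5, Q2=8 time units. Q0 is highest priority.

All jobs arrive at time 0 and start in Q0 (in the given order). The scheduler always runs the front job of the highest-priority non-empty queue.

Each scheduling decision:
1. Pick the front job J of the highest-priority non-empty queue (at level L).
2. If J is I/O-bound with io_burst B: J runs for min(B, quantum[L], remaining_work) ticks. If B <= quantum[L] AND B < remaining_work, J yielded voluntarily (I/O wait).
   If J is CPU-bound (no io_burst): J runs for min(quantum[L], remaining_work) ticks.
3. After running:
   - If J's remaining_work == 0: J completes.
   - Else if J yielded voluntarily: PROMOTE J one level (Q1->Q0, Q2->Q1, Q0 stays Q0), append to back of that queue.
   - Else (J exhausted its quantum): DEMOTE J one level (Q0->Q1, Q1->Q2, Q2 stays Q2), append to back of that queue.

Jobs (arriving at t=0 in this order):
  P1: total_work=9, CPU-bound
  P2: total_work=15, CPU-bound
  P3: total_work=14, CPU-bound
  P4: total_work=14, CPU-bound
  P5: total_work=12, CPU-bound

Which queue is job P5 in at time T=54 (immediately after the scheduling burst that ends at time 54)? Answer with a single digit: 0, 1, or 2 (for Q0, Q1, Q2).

t=0-3: P1@Q0 runs 3, rem=6, quantum used, demote→Q1. Q0=[P2,P3,P4,P5] Q1=[P1] Q2=[]
t=3-6: P2@Q0 runs 3, rem=12, quantum used, demote→Q1. Q0=[P3,P4,P5] Q1=[P1,P2] Q2=[]
t=6-9: P3@Q0 runs 3, rem=11, quantum used, demote→Q1. Q0=[P4,P5] Q1=[P1,P2,P3] Q2=[]
t=9-12: P4@Q0 runs 3, rem=11, quantum used, demote→Q1. Q0=[P5] Q1=[P1,P2,P3,P4] Q2=[]
t=12-15: P5@Q0 runs 3, rem=9, quantum used, demote→Q1. Q0=[] Q1=[P1,P2,P3,P4,P5] Q2=[]
t=15-20: P1@Q1 runs 5, rem=1, quantum used, demote→Q2. Q0=[] Q1=[P2,P3,P4,P5] Q2=[P1]
t=20-25: P2@Q1 runs 5, rem=7, quantum used, demote→Q2. Q0=[] Q1=[P3,P4,P5] Q2=[P1,P2]
t=25-30: P3@Q1 runs 5, rem=6, quantum used, demote→Q2. Q0=[] Q1=[P4,P5] Q2=[P1,P2,P3]
t=30-35: P4@Q1 runs 5, rem=6, quantum used, demote→Q2. Q0=[] Q1=[P5] Q2=[P1,P2,P3,P4]
t=35-40: P5@Q1 runs 5, rem=4, quantum used, demote→Q2. Q0=[] Q1=[] Q2=[P1,P2,P3,P4,P5]
t=40-41: P1@Q2 runs 1, rem=0, completes. Q0=[] Q1=[] Q2=[P2,P3,P4,P5]
t=41-48: P2@Q2 runs 7, rem=0, completes. Q0=[] Q1=[] Q2=[P3,P4,P5]
t=48-54: P3@Q2 runs 6, rem=0, completes. Q0=[] Q1=[] Q2=[P4,P5]
t=54-60: P4@Q2 runs 6, rem=0, completes. Q0=[] Q1=[] Q2=[P5]
t=60-64: P5@Q2 runs 4, rem=0, completes. Q0=[] Q1=[] Q2=[]

Answer: 2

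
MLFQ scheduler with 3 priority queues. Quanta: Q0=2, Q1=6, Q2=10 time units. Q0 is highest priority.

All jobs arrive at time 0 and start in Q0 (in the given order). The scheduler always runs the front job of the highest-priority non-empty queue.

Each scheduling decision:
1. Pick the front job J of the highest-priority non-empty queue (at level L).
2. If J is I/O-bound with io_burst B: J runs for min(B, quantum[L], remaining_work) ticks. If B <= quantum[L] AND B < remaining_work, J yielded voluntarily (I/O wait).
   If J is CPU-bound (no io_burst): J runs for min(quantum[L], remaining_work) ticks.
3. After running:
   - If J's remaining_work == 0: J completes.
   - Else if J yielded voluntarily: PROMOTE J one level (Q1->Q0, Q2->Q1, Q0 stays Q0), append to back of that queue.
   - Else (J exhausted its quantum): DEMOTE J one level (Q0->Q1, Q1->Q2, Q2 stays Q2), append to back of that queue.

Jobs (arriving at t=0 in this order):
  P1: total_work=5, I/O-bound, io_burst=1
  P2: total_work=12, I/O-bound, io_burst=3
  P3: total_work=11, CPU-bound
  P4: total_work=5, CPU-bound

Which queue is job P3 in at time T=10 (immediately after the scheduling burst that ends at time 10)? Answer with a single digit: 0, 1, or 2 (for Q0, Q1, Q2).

t=0-1: P1@Q0 runs 1, rem=4, I/O yield, promote→Q0. Q0=[P2,P3,P4,P1] Q1=[] Q2=[]
t=1-3: P2@Q0 runs 2, rem=10, quantum used, demote→Q1. Q0=[P3,P4,P1] Q1=[P2] Q2=[]
t=3-5: P3@Q0 runs 2, rem=9, quantum used, demote→Q1. Q0=[P4,P1] Q1=[P2,P3] Q2=[]
t=5-7: P4@Q0 runs 2, rem=3, quantum used, demote→Q1. Q0=[P1] Q1=[P2,P3,P4] Q2=[]
t=7-8: P1@Q0 runs 1, rem=3, I/O yield, promote→Q0. Q0=[P1] Q1=[P2,P3,P4] Q2=[]
t=8-9: P1@Q0 runs 1, rem=2, I/O yield, promote→Q0. Q0=[P1] Q1=[P2,P3,P4] Q2=[]
t=9-10: P1@Q0 runs 1, rem=1, I/O yield, promote→Q0. Q0=[P1] Q1=[P2,P3,P4] Q2=[]
t=10-11: P1@Q0 runs 1, rem=0, completes. Q0=[] Q1=[P2,P3,P4] Q2=[]
t=11-14: P2@Q1 runs 3, rem=7, I/O yield, promote→Q0. Q0=[P2] Q1=[P3,P4] Q2=[]
t=14-16: P2@Q0 runs 2, rem=5, quantum used, demote→Q1. Q0=[] Q1=[P3,P4,P2] Q2=[]
t=16-22: P3@Q1 runs 6, rem=3, quantum used, demote→Q2. Q0=[] Q1=[P4,P2] Q2=[P3]
t=22-25: P4@Q1 runs 3, rem=0, completes. Q0=[] Q1=[P2] Q2=[P3]
t=25-28: P2@Q1 runs 3, rem=2, I/O yield, promote→Q0. Q0=[P2] Q1=[] Q2=[P3]
t=28-30: P2@Q0 runs 2, rem=0, completes. Q0=[] Q1=[] Q2=[P3]
t=30-33: P3@Q2 runs 3, rem=0, completes. Q0=[] Q1=[] Q2=[]

Answer: 1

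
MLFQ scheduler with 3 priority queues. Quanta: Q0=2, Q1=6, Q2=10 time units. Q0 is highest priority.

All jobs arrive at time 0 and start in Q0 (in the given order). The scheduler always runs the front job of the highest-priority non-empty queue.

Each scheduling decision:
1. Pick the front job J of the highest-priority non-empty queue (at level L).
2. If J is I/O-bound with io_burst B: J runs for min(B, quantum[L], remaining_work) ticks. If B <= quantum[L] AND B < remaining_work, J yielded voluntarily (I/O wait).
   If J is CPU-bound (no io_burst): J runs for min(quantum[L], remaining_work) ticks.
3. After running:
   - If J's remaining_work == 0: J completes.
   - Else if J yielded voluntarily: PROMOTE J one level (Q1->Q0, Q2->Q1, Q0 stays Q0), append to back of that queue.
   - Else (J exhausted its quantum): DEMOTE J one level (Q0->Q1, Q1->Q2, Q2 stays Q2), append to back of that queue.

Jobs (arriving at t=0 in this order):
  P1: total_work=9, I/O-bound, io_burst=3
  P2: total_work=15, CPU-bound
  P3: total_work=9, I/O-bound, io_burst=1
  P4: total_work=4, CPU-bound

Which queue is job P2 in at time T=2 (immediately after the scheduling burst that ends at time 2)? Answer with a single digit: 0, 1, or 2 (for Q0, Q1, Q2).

t=0-2: P1@Q0 runs 2, rem=7, quantum used, demote→Q1. Q0=[P2,P3,P4] Q1=[P1] Q2=[]
t=2-4: P2@Q0 runs 2, rem=13, quantum used, demote→Q1. Q0=[P3,P4] Q1=[P1,P2] Q2=[]
t=4-5: P3@Q0 runs 1, rem=8, I/O yield, promote→Q0. Q0=[P4,P3] Q1=[P1,P2] Q2=[]
t=5-7: P4@Q0 runs 2, rem=2, quantum used, demote→Q1. Q0=[P3] Q1=[P1,P2,P4] Q2=[]
t=7-8: P3@Q0 runs 1, rem=7, I/O yield, promote→Q0. Q0=[P3] Q1=[P1,P2,P4] Q2=[]
t=8-9: P3@Q0 runs 1, rem=6, I/O yield, promote→Q0. Q0=[P3] Q1=[P1,P2,P4] Q2=[]
t=9-10: P3@Q0 runs 1, rem=5, I/O yield, promote→Q0. Q0=[P3] Q1=[P1,P2,P4] Q2=[]
t=10-11: P3@Q0 runs 1, rem=4, I/O yield, promote→Q0. Q0=[P3] Q1=[P1,P2,P4] Q2=[]
t=11-12: P3@Q0 runs 1, rem=3, I/O yield, promote→Q0. Q0=[P3] Q1=[P1,P2,P4] Q2=[]
t=12-13: P3@Q0 runs 1, rem=2, I/O yield, promote→Q0. Q0=[P3] Q1=[P1,P2,P4] Q2=[]
t=13-14: P3@Q0 runs 1, rem=1, I/O yield, promote→Q0. Q0=[P3] Q1=[P1,P2,P4] Q2=[]
t=14-15: P3@Q0 runs 1, rem=0, completes. Q0=[] Q1=[P1,P2,P4] Q2=[]
t=15-18: P1@Q1 runs 3, rem=4, I/O yield, promote→Q0. Q0=[P1] Q1=[P2,P4] Q2=[]
t=18-20: P1@Q0 runs 2, rem=2, quantum used, demote→Q1. Q0=[] Q1=[P2,P4,P1] Q2=[]
t=20-26: P2@Q1 runs 6, rem=7, quantum used, demote→Q2. Q0=[] Q1=[P4,P1] Q2=[P2]
t=26-28: P4@Q1 runs 2, rem=0, completes. Q0=[] Q1=[P1] Q2=[P2]
t=28-30: P1@Q1 runs 2, rem=0, completes. Q0=[] Q1=[] Q2=[P2]
t=30-37: P2@Q2 runs 7, rem=0, completes. Q0=[] Q1=[] Q2=[]

Answer: 0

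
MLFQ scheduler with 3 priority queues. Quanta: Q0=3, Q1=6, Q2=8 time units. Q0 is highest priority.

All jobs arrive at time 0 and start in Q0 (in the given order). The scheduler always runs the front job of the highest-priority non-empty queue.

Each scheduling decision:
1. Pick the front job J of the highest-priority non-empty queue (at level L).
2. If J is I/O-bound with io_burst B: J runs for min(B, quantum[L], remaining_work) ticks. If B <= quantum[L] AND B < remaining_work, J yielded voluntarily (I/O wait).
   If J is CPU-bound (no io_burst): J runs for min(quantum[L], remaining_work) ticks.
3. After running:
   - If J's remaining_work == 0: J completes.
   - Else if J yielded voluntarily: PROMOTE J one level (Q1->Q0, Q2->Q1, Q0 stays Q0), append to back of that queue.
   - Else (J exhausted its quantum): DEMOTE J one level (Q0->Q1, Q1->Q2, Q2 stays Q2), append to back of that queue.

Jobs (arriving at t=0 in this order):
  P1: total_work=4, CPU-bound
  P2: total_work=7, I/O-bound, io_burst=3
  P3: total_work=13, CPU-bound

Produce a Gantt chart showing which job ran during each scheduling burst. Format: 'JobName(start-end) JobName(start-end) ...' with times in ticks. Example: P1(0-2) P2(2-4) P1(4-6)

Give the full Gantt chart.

t=0-3: P1@Q0 runs 3, rem=1, quantum used, demote→Q1. Q0=[P2,P3] Q1=[P1] Q2=[]
t=3-6: P2@Q0 runs 3, rem=4, I/O yield, promote→Q0. Q0=[P3,P2] Q1=[P1] Q2=[]
t=6-9: P3@Q0 runs 3, rem=10, quantum used, demote→Q1. Q0=[P2] Q1=[P1,P3] Q2=[]
t=9-12: P2@Q0 runs 3, rem=1, I/O yield, promote→Q0. Q0=[P2] Q1=[P1,P3] Q2=[]
t=12-13: P2@Q0 runs 1, rem=0, completes. Q0=[] Q1=[P1,P3] Q2=[]
t=13-14: P1@Q1 runs 1, rem=0, completes. Q0=[] Q1=[P3] Q2=[]
t=14-20: P3@Q1 runs 6, rem=4, quantum used, demote→Q2. Q0=[] Q1=[] Q2=[P3]
t=20-24: P3@Q2 runs 4, rem=0, completes. Q0=[] Q1=[] Q2=[]

Answer: P1(0-3) P2(3-6) P3(6-9) P2(9-12) P2(12-13) P1(13-14) P3(14-20) P3(20-24)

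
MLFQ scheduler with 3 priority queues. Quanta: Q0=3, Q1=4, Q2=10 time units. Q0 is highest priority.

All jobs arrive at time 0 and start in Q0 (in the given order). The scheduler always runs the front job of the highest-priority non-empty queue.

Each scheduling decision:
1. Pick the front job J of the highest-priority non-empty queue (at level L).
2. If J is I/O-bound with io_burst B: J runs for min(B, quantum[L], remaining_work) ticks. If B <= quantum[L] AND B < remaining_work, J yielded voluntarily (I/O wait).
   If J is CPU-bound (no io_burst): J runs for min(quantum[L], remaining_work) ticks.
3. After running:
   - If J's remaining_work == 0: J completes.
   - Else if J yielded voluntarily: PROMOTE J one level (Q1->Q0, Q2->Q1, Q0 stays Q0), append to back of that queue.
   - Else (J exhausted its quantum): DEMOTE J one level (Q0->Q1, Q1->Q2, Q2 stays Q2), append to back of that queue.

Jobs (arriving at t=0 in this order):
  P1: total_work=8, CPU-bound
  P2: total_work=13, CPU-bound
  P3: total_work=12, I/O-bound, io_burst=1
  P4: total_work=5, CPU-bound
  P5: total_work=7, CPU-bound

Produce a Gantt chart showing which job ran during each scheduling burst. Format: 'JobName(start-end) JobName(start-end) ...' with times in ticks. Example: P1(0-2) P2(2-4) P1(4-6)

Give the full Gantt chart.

Answer: P1(0-3) P2(3-6) P3(6-7) P4(7-10) P5(10-13) P3(13-14) P3(14-15) P3(15-16) P3(16-17) P3(17-18) P3(18-19) P3(19-20) P3(20-21) P3(21-22) P3(22-23) P3(23-24) P1(24-28) P2(28-32) P4(32-34) P5(34-38) P1(38-39) P2(39-45)

Derivation:
t=0-3: P1@Q0 runs 3, rem=5, quantum used, demote→Q1. Q0=[P2,P3,P4,P5] Q1=[P1] Q2=[]
t=3-6: P2@Q0 runs 3, rem=10, quantum used, demote→Q1. Q0=[P3,P4,P5] Q1=[P1,P2] Q2=[]
t=6-7: P3@Q0 runs 1, rem=11, I/O yield, promote→Q0. Q0=[P4,P5,P3] Q1=[P1,P2] Q2=[]
t=7-10: P4@Q0 runs 3, rem=2, quantum used, demote→Q1. Q0=[P5,P3] Q1=[P1,P2,P4] Q2=[]
t=10-13: P5@Q0 runs 3, rem=4, quantum used, demote→Q1. Q0=[P3] Q1=[P1,P2,P4,P5] Q2=[]
t=13-14: P3@Q0 runs 1, rem=10, I/O yield, promote→Q0. Q0=[P3] Q1=[P1,P2,P4,P5] Q2=[]
t=14-15: P3@Q0 runs 1, rem=9, I/O yield, promote→Q0. Q0=[P3] Q1=[P1,P2,P4,P5] Q2=[]
t=15-16: P3@Q0 runs 1, rem=8, I/O yield, promote→Q0. Q0=[P3] Q1=[P1,P2,P4,P5] Q2=[]
t=16-17: P3@Q0 runs 1, rem=7, I/O yield, promote→Q0. Q0=[P3] Q1=[P1,P2,P4,P5] Q2=[]
t=17-18: P3@Q0 runs 1, rem=6, I/O yield, promote→Q0. Q0=[P3] Q1=[P1,P2,P4,P5] Q2=[]
t=18-19: P3@Q0 runs 1, rem=5, I/O yield, promote→Q0. Q0=[P3] Q1=[P1,P2,P4,P5] Q2=[]
t=19-20: P3@Q0 runs 1, rem=4, I/O yield, promote→Q0. Q0=[P3] Q1=[P1,P2,P4,P5] Q2=[]
t=20-21: P3@Q0 runs 1, rem=3, I/O yield, promote→Q0. Q0=[P3] Q1=[P1,P2,P4,P5] Q2=[]
t=21-22: P3@Q0 runs 1, rem=2, I/O yield, promote→Q0. Q0=[P3] Q1=[P1,P2,P4,P5] Q2=[]
t=22-23: P3@Q0 runs 1, rem=1, I/O yield, promote→Q0. Q0=[P3] Q1=[P1,P2,P4,P5] Q2=[]
t=23-24: P3@Q0 runs 1, rem=0, completes. Q0=[] Q1=[P1,P2,P4,P5] Q2=[]
t=24-28: P1@Q1 runs 4, rem=1, quantum used, demote→Q2. Q0=[] Q1=[P2,P4,P5] Q2=[P1]
t=28-32: P2@Q1 runs 4, rem=6, quantum used, demote→Q2. Q0=[] Q1=[P4,P5] Q2=[P1,P2]
t=32-34: P4@Q1 runs 2, rem=0, completes. Q0=[] Q1=[P5] Q2=[P1,P2]
t=34-38: P5@Q1 runs 4, rem=0, completes. Q0=[] Q1=[] Q2=[P1,P2]
t=38-39: P1@Q2 runs 1, rem=0, completes. Q0=[] Q1=[] Q2=[P2]
t=39-45: P2@Q2 runs 6, rem=0, completes. Q0=[] Q1=[] Q2=[]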